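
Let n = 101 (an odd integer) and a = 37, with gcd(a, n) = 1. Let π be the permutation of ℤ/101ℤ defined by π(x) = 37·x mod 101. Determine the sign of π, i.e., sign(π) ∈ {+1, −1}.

+1

Orbit of 68 under x↦37x: [68, 92, 71, 1, 37, 56, 52]… (length divides ord_101(37)).
Decompose π into cycles: lengths [25, 25, 25, 25, 1] (5 cycles, including the fixed point 0).
Σ(ℓ_i−1) = 101−5 = 96; sign = (−1)^96 = +1.
The Jacobi symbol (37|101) = +1 (Zolotarev) agrees.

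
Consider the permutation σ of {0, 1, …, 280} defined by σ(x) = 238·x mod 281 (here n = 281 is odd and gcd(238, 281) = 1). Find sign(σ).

Orbit of 4 under x↦238x: [4, 109, 90, 64, 58, 35, 181]… (length divides ord_281(238)).
Cycle type of π: 35×8 + 1; total 9 cycles.
9 cycles on 281: each ℓ→(−1)^(ℓ−1), product (−1)^272 = +1.
The Jacobi symbol (238|281) = +1 (Zolotarev) agrees.

+1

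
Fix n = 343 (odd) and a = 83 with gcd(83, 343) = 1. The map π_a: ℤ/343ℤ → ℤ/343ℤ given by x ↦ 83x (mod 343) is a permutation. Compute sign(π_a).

-1

Trace 43: π^k(43) = [43, 139, 218, 258, 148, 279, 176] for k=0..6.
Decompose π into cycles: lengths [98, 98, 98, 14, 14, 14, 2, 2, 2, 1] (10 cycles, including the fixed point 0).
With 10 cycles on 343 points, sign = (−1)^{343−10} = -1.
Zolotarev: (83|343) = -1, matching the cycle-count sign.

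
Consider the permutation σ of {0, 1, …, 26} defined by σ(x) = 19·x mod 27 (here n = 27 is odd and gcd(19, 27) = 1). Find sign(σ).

+1

Trace 10: π^k(10) = [10, 1, 19] for k=0..2.
π_19 has 15 disjoint cycles with lengths [3, 3, 3, 3, 3, 3, 1, 1, 1, 1, 1, 1, 1, 1, 1] on {0,…,26}.
Σ(ℓ_i−1) = 27−15 = 12; sign = (−1)^12 = +1.
Via Zolotarev, sign(π_{19}) = (19|27) = +1.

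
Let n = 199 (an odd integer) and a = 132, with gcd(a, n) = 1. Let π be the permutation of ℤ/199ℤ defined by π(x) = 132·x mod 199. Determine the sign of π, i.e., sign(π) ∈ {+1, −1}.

+1

Orbit of 25 under x↦132x: [25, 116, 188, 140, 172, 18, 187]… (length divides ord_199(132)).
Cycle lengths of π_132 on ℤ/199ℤ: [33, 33, 33, 33, 33, 33, 1]; 7 cycles in total.
199 − 7 = 192 transpositions; sign(π) = (−1)^192 = +1.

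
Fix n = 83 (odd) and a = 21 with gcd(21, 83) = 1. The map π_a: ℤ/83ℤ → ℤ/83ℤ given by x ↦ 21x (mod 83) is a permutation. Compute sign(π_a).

+1

Orbit of 7 under x↦21x: [7, 64, 16, 4, 1, 21, 26]… (length divides ord_83(21)).
The orbit structure of x ↦ 21x mod 83: 3 orbits of sizes [41, 41, 1].
3 cycles on 83: each ℓ→(−1)^(ℓ−1), product (−1)^80 = +1.
Via Zolotarev, sign(π_{21}) = (21|83) = +1.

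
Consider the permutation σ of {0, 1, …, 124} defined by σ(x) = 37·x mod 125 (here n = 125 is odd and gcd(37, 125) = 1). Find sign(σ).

-1

Start at x=59: 59 → 58 → 21 → 27 → 124 → 88 → 6 → … (one orbit).
Cycle type of π: 100 + 20 + 4 + 1; total 4 cycles.
Σ(ℓ_i−1) = 125−4 = 121; sign = (−1)^121 = -1.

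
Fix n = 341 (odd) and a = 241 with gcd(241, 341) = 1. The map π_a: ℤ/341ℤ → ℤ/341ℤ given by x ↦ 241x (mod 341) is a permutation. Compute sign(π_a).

+1

Orbit of 100 under x↦241x: [100, 230, 188, 296, 67, 120, 276]… (length divides ord_341(241)).
Cycle lengths of π_241 on ℤ/341ℤ: [30, 30, 30, 30, 30, 30, 30, 30, 30, 30, 30, 2, 2, 2, 2, 2, 1]; 17 cycles in total.
Σ(ℓ_i−1) = 341−17 = 324; sign = (−1)^324 = +1.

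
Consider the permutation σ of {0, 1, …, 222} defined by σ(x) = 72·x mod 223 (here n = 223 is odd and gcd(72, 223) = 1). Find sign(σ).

+1

Orbit of 1 under x↦72x: [1, 72, 55, 169, 126, 152, 17]… (length divides ord_223(72)).
Cycle type of π: 111×2 + 1; total 3 cycles.
With 3 cycles on 223 points, sign = (−1)^{223−3} = +1.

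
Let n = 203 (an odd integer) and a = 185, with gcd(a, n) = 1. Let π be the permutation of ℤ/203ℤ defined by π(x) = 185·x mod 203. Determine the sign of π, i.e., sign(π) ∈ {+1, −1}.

Start at x=75: 75 → 71 → 143 → 65 → 48 → 151 → 124 → … (one orbit).
5 cycles of lengths [84, 84, 28, 6, 1].
Σ(ℓ_i−1) = 203−5 = 198; sign = (−1)^198 = +1.

+1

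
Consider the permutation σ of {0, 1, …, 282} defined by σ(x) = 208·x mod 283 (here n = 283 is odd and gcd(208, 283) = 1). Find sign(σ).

Orbit of 10 under x↦208x: [10, 99, 216, 214, 81, 151, 278]… (length divides ord_283(208)).
Cycle lengths of π_208 on ℤ/283ℤ: [141, 141, 1]; 3 cycles in total.
n − c = 283 − 3 = 280; sign = (−1)^280 = +1.

+1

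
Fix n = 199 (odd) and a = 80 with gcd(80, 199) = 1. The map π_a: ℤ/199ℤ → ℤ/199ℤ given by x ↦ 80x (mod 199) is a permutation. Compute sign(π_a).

+1

Orbit of 50 under x↦80x: [50, 20, 8, 43, 57, 182, 33]… (length divides ord_199(80)).
3 cycles of lengths [99, 99, 1].
n − c = 199 − 3 = 196; sign = (−1)^196 = +1.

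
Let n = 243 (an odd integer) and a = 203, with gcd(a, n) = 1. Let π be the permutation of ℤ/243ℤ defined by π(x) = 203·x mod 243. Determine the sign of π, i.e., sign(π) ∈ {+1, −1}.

Trace 11: π^k(11) = [11, 46, 104, 214, 188, 13, 209] for k=0..6.
Decompose π into cycles: lengths [162, 54, 18, 6, 2, 1] (6 cycles, including the fixed point 0).
n − c = 243 − 6 = 237; sign = (−1)^237 = -1.
Zolotarev: (203|243) = -1, matching the cycle-count sign.

-1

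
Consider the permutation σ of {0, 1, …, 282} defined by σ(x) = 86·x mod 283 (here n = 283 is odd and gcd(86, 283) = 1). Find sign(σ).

+1

Start at x=161: 161 → 262 → 175 → 51 → 141 → 240 → 264 → … (one orbit).
Cycle lengths of π_86 on ℤ/283ℤ: [47, 47, 47, 47, 47, 47, 1]; 7 cycles in total.
With 7 cycles on 283 points, sign = (−1)^{283−7} = +1.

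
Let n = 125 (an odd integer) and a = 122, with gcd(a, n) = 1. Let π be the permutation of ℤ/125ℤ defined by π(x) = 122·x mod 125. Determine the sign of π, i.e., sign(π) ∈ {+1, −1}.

Start at x=94: 94 → 93 → 96 → 87 → 114 → 33 → 26 → … (one orbit).
The orbit structure of x ↦ 122x mod 125: 4 orbits of sizes [100, 20, 4, 1].
125 − 4 = 121 transpositions; sign(π) = (−1)^121 = -1.
Zolotarev: (122|125) = -1, matching the cycle-count sign.

-1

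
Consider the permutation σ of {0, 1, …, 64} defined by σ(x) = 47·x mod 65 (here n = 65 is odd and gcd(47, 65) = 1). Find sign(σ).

Trace 47: π^k(47) = [47, 64, 18, 1] for k=0..3.
17 cycles of lengths [4, 4, 4, 4, 4, 4, 4, 4, 4, 4, 4, 4, 4, 4, 4, 4, 1].
sign(π) = (−1)^{n − #cycles} = (−1)^{65−17} = (−1)^48 = +1.

+1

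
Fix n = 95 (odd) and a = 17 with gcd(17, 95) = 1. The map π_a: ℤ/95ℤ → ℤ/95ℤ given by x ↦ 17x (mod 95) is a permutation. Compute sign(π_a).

Orbit of 24 under x↦17x: [24, 28, 1, 17, 4, 68, 16]… (length divides ord_95(17)).
6 cycles of lengths [36, 36, 9, 9, 4, 1].
sign(π) = (−1)^{n − #cycles} = (−1)^{95−6} = (−1)^89 = -1.
The Jacobi symbol (17|95) = -1 (Zolotarev) agrees.

-1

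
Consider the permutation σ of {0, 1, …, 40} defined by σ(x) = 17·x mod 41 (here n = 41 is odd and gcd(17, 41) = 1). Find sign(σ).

-1

Start at x=16: 16 → 26 → 32 → 11 → 23 → 22 → 5 → … (one orbit).
Decompose π into cycles: lengths [40, 1] (2 cycles, including the fixed point 0).
Σ(ℓ_i−1) = 41−2 = 39; sign = (−1)^39 = -1.
Via Zolotarev, sign(π_{17}) = (17|41) = -1.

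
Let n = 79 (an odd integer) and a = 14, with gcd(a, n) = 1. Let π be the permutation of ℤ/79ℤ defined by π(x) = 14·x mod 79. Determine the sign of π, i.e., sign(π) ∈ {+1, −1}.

Orbit of 33 under x↦14x: [33, 67, 69, 18, 15, 52, 17]… (length divides ord_79(14)).
π_14 has 4 disjoint cycles with lengths [26, 26, 26, 1] on {0,…,78}.
n − c = 79 − 4 = 75; sign = (−1)^75 = -1.
Check: (14/79) = -1 by Zolotarev.

-1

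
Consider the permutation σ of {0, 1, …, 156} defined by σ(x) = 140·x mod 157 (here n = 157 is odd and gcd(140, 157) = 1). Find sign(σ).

+1

Orbit of 147 under x↦140x: [147, 13, 93, 146, 30, 118, 35]… (length divides ord_157(140)).
π_140 has 3 disjoint cycles with lengths [78, 78, 1] on {0,…,156}.
157 − 3 = 154 transpositions; sign(π) = (−1)^154 = +1.
Check: (140/157) = +1 by Zolotarev.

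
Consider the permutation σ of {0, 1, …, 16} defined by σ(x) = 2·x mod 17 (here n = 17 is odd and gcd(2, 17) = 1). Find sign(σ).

Start at x=13: 13 → 9 → 1 → 2 → 4 → 8 → 16 → … (one orbit).
The orbit structure of x ↦ 2x mod 17: 3 orbits of sizes [8, 8, 1].
17 − 3 = 14 transpositions; sign(π) = (−1)^14 = +1.
Via Zolotarev, sign(π_{2}) = (2|17) = +1.

+1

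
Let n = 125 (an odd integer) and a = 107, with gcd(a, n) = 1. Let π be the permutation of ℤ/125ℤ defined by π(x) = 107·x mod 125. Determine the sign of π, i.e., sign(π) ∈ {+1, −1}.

-1

Trace 68: π^k(68) = [68, 26, 32, 49, 118, 1, 107] for k=0..6.
Cycle type of π: 20×5 + 4×6 + 1; total 12 cycles.
With 12 cycles on 125 points, sign = (−1)^{125−12} = -1.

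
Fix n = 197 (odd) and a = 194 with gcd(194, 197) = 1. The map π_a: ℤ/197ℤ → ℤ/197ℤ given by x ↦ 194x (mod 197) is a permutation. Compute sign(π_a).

-1

Orbit of 69 under x↦194x: [69, 187, 30, 107, 73, 175, 66]… (length divides ord_197(194)).
Decompose π into cycles: lengths [196, 1] (2 cycles, including the fixed point 0).
With 2 cycles on 197 points, sign = (−1)^{197−2} = -1.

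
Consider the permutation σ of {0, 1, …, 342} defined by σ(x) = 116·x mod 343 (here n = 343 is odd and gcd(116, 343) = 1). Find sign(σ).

Trace 214: π^k(214) = [214, 128, 99, 165, 275, 1, 116] for k=0..6.
Decompose π into cycles: lengths [21, 21, 21, 21, 21, 21, 21, 21, 21, 21, 21, 21, 21, 21, 3, 3, 3, 3, 3, 3, 3, 3, 3, 3, 3, 3, 3, 3, 3, 3, 1] (31 cycles, including the fixed point 0).
n − c = 343 − 31 = 312; sign = (−1)^312 = +1.
Via Zolotarev, sign(π_{116}) = (116|343) = +1.

+1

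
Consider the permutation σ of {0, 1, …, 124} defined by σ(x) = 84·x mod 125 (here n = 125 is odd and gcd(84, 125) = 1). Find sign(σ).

Trace 111: π^k(111) = [111, 74, 91, 19, 96, 64, 1] for k=0..6.
Cycle type of π: 50×2 + 10×2 + 2×2 + 1; total 7 cycles.
7 cycles on 125: each ℓ→(−1)^(ℓ−1), product (−1)^118 = +1.
Zolotarev: (84|125) = +1, matching the cycle-count sign.

+1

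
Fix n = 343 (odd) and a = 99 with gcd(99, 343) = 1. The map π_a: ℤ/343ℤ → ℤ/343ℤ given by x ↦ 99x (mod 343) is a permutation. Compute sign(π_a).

Orbit of 246 under x↦99x: [246, 1, 99, 197, 295, 50, 148]… (length divides ord_343(99)).
Cycle lengths of π_99 on ℤ/343ℤ: [7, 7, 7, 7, 7, 7, 7, 7, 7, 7, 7, 7, 7, 7, 7, 7, 7, 7, 7, 7, 7, 7, 7, 7, 7, 7, 7, 7, 7, 7, 7, 7, 7, 7, 7, 7, 7, 7, 7, 7, 7, 7, 1, 1, 1, 1, 1, 1, 1, 1, 1, 1, 1, 1, 1, 1, 1, 1, 1, 1, 1, 1, 1, 1, 1, 1, 1, 1, 1, 1, 1, 1, 1, 1, 1, 1, 1, 1, 1, 1, 1, 1, 1, 1, 1, 1, 1, 1, 1, 1, 1]; 91 cycles in total.
sign(π) = (−1)^{n − #cycles} = (−1)^{343−91} = (−1)^252 = +1.
(99|343)_J = +1 (Zolotarev's lemma cross-check).

+1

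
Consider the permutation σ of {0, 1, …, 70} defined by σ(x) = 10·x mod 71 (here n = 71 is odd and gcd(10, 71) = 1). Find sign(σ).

Start at x=19: 19 → 48 → 54 → 43 → 4 → 40 → 45 → … (one orbit).
The orbit structure of x ↦ 10x mod 71: 3 orbits of sizes [35, 35, 1].
Σ(ℓ_i−1) = 71−3 = 68; sign = (−1)^68 = +1.
Zolotarev: (10|71) = +1, matching the cycle-count sign.

+1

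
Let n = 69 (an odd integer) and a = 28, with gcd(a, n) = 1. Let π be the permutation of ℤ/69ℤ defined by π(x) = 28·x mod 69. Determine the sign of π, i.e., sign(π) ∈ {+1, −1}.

-1

Start at x=40: 40 → 16 → 34 → 55 → 22 → 64 → 67 → … (one orbit).
π_28 has 6 disjoint cycles with lengths [22, 22, 22, 1, 1, 1] on {0,…,68}.
With 6 cycles on 69 points, sign = (−1)^{69−6} = -1.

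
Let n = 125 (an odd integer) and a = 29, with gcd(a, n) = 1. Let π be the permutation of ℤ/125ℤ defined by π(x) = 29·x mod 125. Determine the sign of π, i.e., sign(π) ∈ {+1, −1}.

+1

Start at x=4: 4 → 116 → 114 → 56 → 124 → 96 → 34 → … (one orbit).
Cycle type of π: 50×2 + 10×2 + 2×2 + 1; total 7 cycles.
7 cycles on 125: each ℓ→(−1)^(ℓ−1), product (−1)^118 = +1.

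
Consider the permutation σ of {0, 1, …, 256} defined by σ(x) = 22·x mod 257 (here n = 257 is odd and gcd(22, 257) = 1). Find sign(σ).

Start at x=8: 8 → 176 → 17 → 117 → 4 → 88 → 137 → … (one orbit).
π_22 has 5 disjoint cycles with lengths [64, 64, 64, 64, 1] on {0,…,256}.
257 − 5 = 252 transpositions; sign(π) = (−1)^252 = +1.

+1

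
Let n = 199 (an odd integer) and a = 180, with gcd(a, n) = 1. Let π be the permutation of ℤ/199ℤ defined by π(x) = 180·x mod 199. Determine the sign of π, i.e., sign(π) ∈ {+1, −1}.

Trace 92: π^k(92) = [92, 43, 178, 1, 180, 162, 106] for k=0..6.
π_180 has 23 disjoint cycles with lengths [9, 9, 9, 9, 9, 9, 9, 9, 9, 9, 9, 9, 9, 9, 9, 9, 9, 9, 9, 9, 9, 9, 1] on {0,…,198}.
With 23 cycles on 199 points, sign = (−1)^{199−23} = +1.

+1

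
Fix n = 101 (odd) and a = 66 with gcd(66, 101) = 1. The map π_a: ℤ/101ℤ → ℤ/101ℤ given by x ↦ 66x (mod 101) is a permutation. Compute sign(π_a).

-1

Start at x=79: 79 → 63 → 17 → 11 → 19 → 42 → 45 → … (one orbit).
Decompose π into cycles: lengths [100, 1] (2 cycles, including the fixed point 0).
sign(π) = (−1)^{n − #cycles} = (−1)^{101−2} = (−1)^99 = -1.
(66|101)_J = -1 (Zolotarev's lemma cross-check).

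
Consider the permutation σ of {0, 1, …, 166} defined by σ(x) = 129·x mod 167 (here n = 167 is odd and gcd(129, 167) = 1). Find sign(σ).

-1

Orbit of 74 under x↦129x: [74, 27, 143, 77, 80, 133, 123]… (length divides ord_167(129)).
Decompose π into cycles: lengths [166, 1] (2 cycles, including the fixed point 0).
sign(π) = (−1)^{n − #cycles} = (−1)^{167−2} = (−1)^165 = -1.
Via Zolotarev, sign(π_{129}) = (129|167) = -1.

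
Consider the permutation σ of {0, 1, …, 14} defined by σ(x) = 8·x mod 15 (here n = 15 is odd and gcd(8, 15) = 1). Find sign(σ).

+1

Orbit of 8 under x↦8x: [8, 4, 2, 1]… (length divides ord_15(8)).
Cycle lengths of π_8 on ℤ/15ℤ: [4, 4, 4, 2, 1]; 5 cycles in total.
15 − 5 = 10 transpositions; sign(π) = (−1)^10 = +1.
The Jacobi symbol (8|15) = +1 (Zolotarev) agrees.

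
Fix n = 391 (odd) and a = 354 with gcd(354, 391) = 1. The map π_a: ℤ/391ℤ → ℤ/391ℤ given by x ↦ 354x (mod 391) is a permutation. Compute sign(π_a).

Trace 54: π^k(54) = [54, 348, 27, 174, 209, 87, 300] for k=0..6.
The orbit structure of x ↦ 354x mod 391: 6 orbits of sizes [176, 176, 16, 11, 11, 1].
sign(π) = (−1)^{n − #cycles} = (−1)^{391−6} = (−1)^385 = -1.
Zolotarev: (354|391) = -1, matching the cycle-count sign.

-1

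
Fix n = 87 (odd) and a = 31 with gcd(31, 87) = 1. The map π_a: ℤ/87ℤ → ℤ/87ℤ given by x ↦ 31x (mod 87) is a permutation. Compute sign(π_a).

Trace 16: π^k(16) = [16, 61, 64, 70, 82, 19, 67] for k=0..6.
π_31 has 6 disjoint cycles with lengths [28, 28, 28, 1, 1, 1] on {0,…,86}.
sign(π) = (−1)^{n − #cycles} = (−1)^{87−6} = (−1)^81 = -1.
Zolotarev: (31|87) = -1, matching the cycle-count sign.

-1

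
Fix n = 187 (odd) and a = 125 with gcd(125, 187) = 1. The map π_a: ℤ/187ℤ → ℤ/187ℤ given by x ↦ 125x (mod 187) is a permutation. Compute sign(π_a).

-1

Orbit of 80 under x↦125x: [80, 89, 92, 93, 31, 135, 45]… (length divides ord_187(125)).
Decompose π into cycles: lengths [80, 80, 16, 5, 5, 1] (6 cycles, including the fixed point 0).
sign(π) = (−1)^{n − #cycles} = (−1)^{187−6} = (−1)^181 = -1.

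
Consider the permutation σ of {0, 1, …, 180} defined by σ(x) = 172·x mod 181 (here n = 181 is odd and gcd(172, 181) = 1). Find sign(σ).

Start at x=136: 136 → 43 → 156 → 44 → 147 → 125 → 142 → … (one orbit).
3 cycles of lengths [90, 90, 1].
Σ(ℓ_i−1) = 181−3 = 178; sign = (−1)^178 = +1.

+1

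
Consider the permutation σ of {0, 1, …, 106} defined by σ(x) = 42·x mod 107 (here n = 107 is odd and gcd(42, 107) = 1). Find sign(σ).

Orbit of 36 under x↦42x: [36, 14, 53, 86, 81, 85, 39]… (length divides ord_107(42)).
Cycle type of π: 53×2 + 1; total 3 cycles.
sign(π) = (−1)^{n − #cycles} = (−1)^{107−3} = (−1)^104 = +1.
The Jacobi symbol (42|107) = +1 (Zolotarev) agrees.

+1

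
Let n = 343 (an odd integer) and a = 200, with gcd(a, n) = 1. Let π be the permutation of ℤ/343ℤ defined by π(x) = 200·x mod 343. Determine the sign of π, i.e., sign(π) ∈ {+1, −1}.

+1

Orbit of 50 under x↦200x: [50, 53, 310, 260, 207, 240, 323]… (length divides ord_343(200)).
Cycle lengths of π_200 on ℤ/343ℤ: [147, 147, 21, 21, 3, 3, 1]; 7 cycles in total.
343 − 7 = 336 transpositions; sign(π) = (−1)^336 = +1.
(200|343)_J = +1 (Zolotarev's lemma cross-check).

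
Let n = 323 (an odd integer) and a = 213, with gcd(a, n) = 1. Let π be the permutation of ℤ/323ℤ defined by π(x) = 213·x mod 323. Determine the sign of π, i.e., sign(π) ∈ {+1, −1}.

Start at x=16: 16 → 178 → 123 → 36 → 239 → 196 → 81 → … (one orbit).
Cycle lengths of π_213 on ℤ/323ℤ: [72, 72, 72, 72, 9, 9, 8, 8, 1]; 9 cycles in total.
n − c = 323 − 9 = 314; sign = (−1)^314 = +1.
Check: (213/323) = +1 by Zolotarev.

+1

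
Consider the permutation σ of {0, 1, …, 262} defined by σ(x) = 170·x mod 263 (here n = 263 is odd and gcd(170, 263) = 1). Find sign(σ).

Trace 57: π^k(57) = [57, 222, 131, 178, 15, 183, 76] for k=0..6.
The orbit structure of x ↦ 170x mod 263: 2 orbits of sizes [262, 1].
With 2 cycles on 263 points, sign = (−1)^{263−2} = -1.
Zolotarev: (170|263) = -1, matching the cycle-count sign.

-1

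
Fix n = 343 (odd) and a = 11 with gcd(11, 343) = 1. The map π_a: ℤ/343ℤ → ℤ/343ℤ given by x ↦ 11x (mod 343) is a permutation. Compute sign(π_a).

+1

Orbit of 151 under x↦11x: [151, 289, 92, 326, 156, 1, 11]… (length divides ord_343(11)).
7 cycles of lengths [147, 147, 21, 21, 3, 3, 1].
sign(π) = (−1)^{n − #cycles} = (−1)^{343−7} = (−1)^336 = +1.
Via Zolotarev, sign(π_{11}) = (11|343) = +1.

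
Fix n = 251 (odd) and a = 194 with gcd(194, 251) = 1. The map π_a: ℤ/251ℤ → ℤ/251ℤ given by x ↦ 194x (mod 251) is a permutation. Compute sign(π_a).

+1

Start at x=140: 140 → 52 → 48 → 25 → 81 → 152 → 121 → … (one orbit).
Decompose π into cycles: lengths [125, 125, 1] (3 cycles, including the fixed point 0).
Σ(ℓ_i−1) = 251−3 = 248; sign = (−1)^248 = +1.
Via Zolotarev, sign(π_{194}) = (194|251) = +1.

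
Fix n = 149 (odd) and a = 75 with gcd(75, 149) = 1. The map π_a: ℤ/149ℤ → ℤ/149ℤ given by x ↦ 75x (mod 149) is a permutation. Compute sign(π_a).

Trace 24: π^k(24) = [24, 12, 6, 3, 76, 38, 19] for k=0..6.
Cycle lengths of π_75 on ℤ/149ℤ: [148, 1]; 2 cycles in total.
2 cycles on 149: each ℓ→(−1)^(ℓ−1), product (−1)^147 = -1.
(75|149)_J = -1 (Zolotarev's lemma cross-check).

-1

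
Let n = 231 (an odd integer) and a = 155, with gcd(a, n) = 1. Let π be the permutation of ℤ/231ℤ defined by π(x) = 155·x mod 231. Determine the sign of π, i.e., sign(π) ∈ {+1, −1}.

Orbit of 1 under x↦155x: [1, 155]… (length divides ord_231(155)).
Cycle lengths of π_155 on ℤ/231ℤ: [2, 2, 2, 2, 2, 2, 2, 2, 2, 2, 2, 2, 2, 2, 2, 2, 2, 2, 2, 2, 2, 2, 2, 2, 2, 2, 2, 2, 2, 2, 2, 2, 2, 2, 2, 2, 2, 2, 2, 2, 2, 2, 2, 2, 2, 2, 2, 2, 2, 2, 2, 2, 2, 2, 2, 2, 2, 2, 2, 2, 2, 2, 2, 2, 2, 2, 2, 2, 2, 2, 2, 2, 2, 2, 2, 2, 2, 1, 1, 1, 1, 1, 1, 1, 1, 1, 1, 1, 1, 1, 1, 1, 1, 1, 1, 1, 1, 1, 1, 1, 1, 1, 1, 1, 1, 1, 1, 1, 1, 1, 1, 1, 1, 1, 1, 1, 1, 1, 1, 1, 1, 1, 1, 1, 1, 1, 1, 1, 1, 1, 1, 1, 1, 1, 1, 1, 1, 1, 1, 1, 1, 1, 1, 1, 1, 1, 1, 1, 1, 1, 1, 1, 1, 1]; 154 cycles in total.
n − c = 231 − 154 = 77; sign = (−1)^77 = -1.
The Jacobi symbol (155|231) = -1 (Zolotarev) agrees.

-1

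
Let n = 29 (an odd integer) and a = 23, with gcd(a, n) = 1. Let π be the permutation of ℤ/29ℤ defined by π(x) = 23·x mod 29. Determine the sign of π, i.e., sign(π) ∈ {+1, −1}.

+1

Trace 24: π^k(24) = [24, 1, 23, 7, 16, 20, 25] for k=0..6.
Cycle type of π: 7×4 + 1; total 5 cycles.
29 − 5 = 24 transpositions; sign(π) = (−1)^24 = +1.
Via Zolotarev, sign(π_{23}) = (23|29) = +1.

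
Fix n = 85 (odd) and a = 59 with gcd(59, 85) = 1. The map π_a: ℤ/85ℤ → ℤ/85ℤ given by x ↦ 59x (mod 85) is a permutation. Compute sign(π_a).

Orbit of 49 under x↦59x: [49, 1, 59, 81, 19, 16, 9]… (length divides ord_85(59)).
13 cycles of lengths [8, 8, 8, 8, 8, 8, 8, 8, 8, 8, 2, 2, 1].
85 − 13 = 72 transpositions; sign(π) = (−1)^72 = +1.

+1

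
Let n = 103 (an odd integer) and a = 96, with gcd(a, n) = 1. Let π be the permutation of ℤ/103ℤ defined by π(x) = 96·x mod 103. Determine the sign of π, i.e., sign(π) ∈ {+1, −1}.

-1

Trace 76: π^k(76) = [76, 86, 16, 94, 63, 74, 100] for k=0..6.
Cycle type of π: 102 + 1; total 2 cycles.
Σ(ℓ_i−1) = 103−2 = 101; sign = (−1)^101 = -1.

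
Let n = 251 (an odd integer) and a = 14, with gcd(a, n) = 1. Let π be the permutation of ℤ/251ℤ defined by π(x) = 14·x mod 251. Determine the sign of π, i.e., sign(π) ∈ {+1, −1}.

-1

Orbit of 140 under x↦14x: [140, 203, 81, 130, 63, 129, 49]… (length divides ord_251(14)).
π_14 has 2 disjoint cycles with lengths [250, 1] on {0,…,250}.
251 − 2 = 249 transpositions; sign(π) = (−1)^249 = -1.
The Jacobi symbol (14|251) = -1 (Zolotarev) agrees.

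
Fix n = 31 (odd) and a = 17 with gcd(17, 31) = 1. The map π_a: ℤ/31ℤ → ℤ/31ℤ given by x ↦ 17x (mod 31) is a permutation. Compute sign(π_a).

Start at x=19: 19 → 13 → 4 → 6 → 9 → 29 → 28 → … (one orbit).
2 cycles of lengths [30, 1].
2 cycles on 31: each ℓ→(−1)^(ℓ−1), product (−1)^29 = -1.

-1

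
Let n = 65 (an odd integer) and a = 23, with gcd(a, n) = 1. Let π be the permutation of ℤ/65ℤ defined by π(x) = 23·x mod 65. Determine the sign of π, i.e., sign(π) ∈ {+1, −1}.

-1

Orbit of 1 under x↦23x: [1, 23, 9, 12, 16, 43, 14]… (length divides ord_65(23)).
The orbit structure of x ↦ 23x mod 65: 8 orbits of sizes [12, 12, 12, 12, 6, 6, 4, 1].
n − c = 65 − 8 = 57; sign = (−1)^57 = -1.
Zolotarev: (23|65) = -1, matching the cycle-count sign.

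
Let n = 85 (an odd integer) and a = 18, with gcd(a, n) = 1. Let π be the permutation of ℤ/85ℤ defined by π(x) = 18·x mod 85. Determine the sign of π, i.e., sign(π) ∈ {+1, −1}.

-1

Trace 52: π^k(52) = [52, 1, 18, 69] for k=0..3.
Decompose π into cycles: lengths [4, 4, 4, 4, 4, 4, 4, 4, 4, 4, 4, 4, 4, 4, 4, 4, 4, 1, 1, 1, 1, 1, 1, 1, 1, 1, 1, 1, 1, 1, 1, 1, 1, 1] (34 cycles, including the fixed point 0).
sign(π) = (−1)^{n − #cycles} = (−1)^{85−34} = (−1)^51 = -1.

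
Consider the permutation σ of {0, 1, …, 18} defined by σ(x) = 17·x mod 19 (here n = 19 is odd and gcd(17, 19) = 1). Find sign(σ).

Trace 5: π^k(5) = [5, 9, 1, 17, 4, 11, 16] for k=0..6.
Decompose π into cycles: lengths [9, 9, 1] (3 cycles, including the fixed point 0).
With 3 cycles on 19 points, sign = (−1)^{19−3} = +1.
Check: (17/19) = +1 by Zolotarev.

+1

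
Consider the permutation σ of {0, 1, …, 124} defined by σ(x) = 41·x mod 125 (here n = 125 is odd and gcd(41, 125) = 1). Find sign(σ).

Start at x=96: 96 → 61 → 1 → 41 → 56 → 46 → 11 → … (one orbit).
Decompose π into cycles: lengths [25, 25, 25, 25, 5, 5, 5, 5, 1, 1, 1, 1, 1] (13 cycles, including the fixed point 0).
With 13 cycles on 125 points, sign = (−1)^{125−13} = +1.

+1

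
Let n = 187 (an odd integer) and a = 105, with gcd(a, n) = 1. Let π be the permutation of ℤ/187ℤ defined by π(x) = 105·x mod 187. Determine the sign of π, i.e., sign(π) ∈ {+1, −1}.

+1

Start at x=73: 73 → 185 → 164 → 16 → 184 → 59 → 24 → … (one orbit).
Cycle lengths of π_105 on ℤ/187ℤ: [80, 80, 16, 10, 1]; 5 cycles in total.
187 − 5 = 182 transpositions; sign(π) = (−1)^182 = +1.
Via Zolotarev, sign(π_{105}) = (105|187) = +1.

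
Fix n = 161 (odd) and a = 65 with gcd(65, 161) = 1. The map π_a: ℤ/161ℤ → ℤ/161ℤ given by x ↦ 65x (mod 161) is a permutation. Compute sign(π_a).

-1

Orbit of 1 under x↦65x: [1, 65, 39, 120, 72, 11, 71]… (length divides ord_161(65)).
Cycle type of π: 66×2 + 22 + 3×2 + 1; total 6 cycles.
6 cycles on 161: each ℓ→(−1)^(ℓ−1), product (−1)^155 = -1.
(65|161)_J = -1 (Zolotarev's lemma cross-check).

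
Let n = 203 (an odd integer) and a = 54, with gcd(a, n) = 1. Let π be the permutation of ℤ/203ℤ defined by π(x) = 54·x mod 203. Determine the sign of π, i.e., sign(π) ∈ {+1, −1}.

-1

Trace 110: π^k(110) = [110, 53, 20, 65, 59, 141, 103] for k=0..6.
The orbit structure of x ↦ 54x mod 203: 10 orbits of sizes [42, 42, 42, 42, 7, 7, 7, 7, 6, 1].
Σ(ℓ_i−1) = 203−10 = 193; sign = (−1)^193 = -1.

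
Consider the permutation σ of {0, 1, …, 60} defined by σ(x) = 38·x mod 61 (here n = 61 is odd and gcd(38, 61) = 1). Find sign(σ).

-1

Trace 50: π^k(50) = [50, 9, 37, 3, 53, 1, 38] for k=0..6.
Cycle lengths of π_38 on ℤ/61ℤ: [20, 20, 20, 1]; 4 cycles in total.
4 cycles on 61: each ℓ→(−1)^(ℓ−1), product (−1)^57 = -1.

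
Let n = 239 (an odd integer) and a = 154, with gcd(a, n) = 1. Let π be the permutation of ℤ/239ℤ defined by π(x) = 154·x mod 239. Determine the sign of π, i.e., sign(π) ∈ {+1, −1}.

Orbit of 207 under x↦154x: [207, 91, 152, 225, 234, 186, 203]… (length divides ord_239(154)).
Cycle lengths of π_154 on ℤ/239ℤ: [238, 1]; 2 cycles in total.
2 cycles on 239: each ℓ→(−1)^(ℓ−1), product (−1)^237 = -1.
Zolotarev: (154|239) = -1, matching the cycle-count sign.

-1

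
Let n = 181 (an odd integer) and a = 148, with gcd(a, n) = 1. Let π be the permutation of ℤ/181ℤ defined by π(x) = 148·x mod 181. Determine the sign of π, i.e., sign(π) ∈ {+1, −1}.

+1

Orbit of 9 under x↦148x: [9, 65, 27, 14, 81, 42, 62]… (length divides ord_181(148)).
5 cycles of lengths [45, 45, 45, 45, 1].
Σ(ℓ_i−1) = 181−5 = 176; sign = (−1)^176 = +1.
Zolotarev: (148|181) = +1, matching the cycle-count sign.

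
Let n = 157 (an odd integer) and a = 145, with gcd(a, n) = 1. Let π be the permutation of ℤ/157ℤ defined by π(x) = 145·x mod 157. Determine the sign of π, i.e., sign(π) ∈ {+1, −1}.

+1

Orbit of 156 under x↦145x: [156, 12, 13, 1, 145, 144]… (length divides ord_157(145)).
The orbit structure of x ↦ 145x mod 157: 27 orbits of sizes [6, 6, 6, 6, 6, 6, 6, 6, 6, 6, 6, 6, 6, 6, 6, 6, 6, 6, 6, 6, 6, 6, 6, 6, 6, 6, 1].
n − c = 157 − 27 = 130; sign = (−1)^130 = +1.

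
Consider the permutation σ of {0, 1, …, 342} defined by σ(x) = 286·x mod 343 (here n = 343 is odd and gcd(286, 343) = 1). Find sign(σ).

-1

Start at x=125: 125 → 78 → 13 → 288 → 48 → 8 → 230 → … (one orbit).
10 cycles of lengths [98, 98, 98, 14, 14, 14, 2, 2, 2, 1].
343 − 10 = 333 transpositions; sign(π) = (−1)^333 = -1.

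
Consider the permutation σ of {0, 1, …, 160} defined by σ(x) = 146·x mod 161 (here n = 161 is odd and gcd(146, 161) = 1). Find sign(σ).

-1

Orbit of 62 under x↦146x: [62, 36, 104, 50, 55, 141, 139]… (length divides ord_161(146)).
Cycle lengths of π_146 on ℤ/161ℤ: [22, 22, 22, 22, 22, 22, 11, 11, 2, 2, 2, 1]; 12 cycles in total.
Σ(ℓ_i−1) = 161−12 = 149; sign = (−1)^149 = -1.
Via Zolotarev, sign(π_{146}) = (146|161) = -1.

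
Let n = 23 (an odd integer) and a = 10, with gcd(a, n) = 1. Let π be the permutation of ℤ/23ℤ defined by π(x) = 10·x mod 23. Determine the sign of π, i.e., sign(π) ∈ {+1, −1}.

Orbit of 11 under x↦10x: [11, 18, 19, 6, 14, 2, 20]… (length divides ord_23(10)).
Decompose π into cycles: lengths [22, 1] (2 cycles, including the fixed point 0).
2 cycles on 23: each ℓ→(−1)^(ℓ−1), product (−1)^21 = -1.

-1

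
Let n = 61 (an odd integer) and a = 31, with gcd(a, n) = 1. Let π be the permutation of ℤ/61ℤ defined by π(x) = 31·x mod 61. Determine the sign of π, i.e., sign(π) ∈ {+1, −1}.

-1

Start at x=45: 45 → 53 → 57 → 59 → 60 → 30 → 15 → … (one orbit).
2 cycles of lengths [60, 1].
Σ(ℓ_i−1) = 61−2 = 59; sign = (−1)^59 = -1.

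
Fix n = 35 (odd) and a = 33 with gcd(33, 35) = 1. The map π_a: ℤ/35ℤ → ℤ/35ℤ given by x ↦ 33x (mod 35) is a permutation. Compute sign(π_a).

Orbit of 13 under x↦33x: [13, 9, 17, 1, 33, 4, 27]… (length divides ord_35(33)).
5 cycles of lengths [12, 12, 6, 4, 1].
Σ(ℓ_i−1) = 35−5 = 30; sign = (−1)^30 = +1.
Check: (33/35) = +1 by Zolotarev.

+1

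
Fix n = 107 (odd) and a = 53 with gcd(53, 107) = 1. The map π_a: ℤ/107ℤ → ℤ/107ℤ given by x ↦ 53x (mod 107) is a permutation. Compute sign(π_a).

+1

Trace 90: π^k(90) = [90, 62, 76, 69, 19, 44, 85] for k=0..6.
Cycle lengths of π_53 on ℤ/107ℤ: [53, 53, 1]; 3 cycles in total.
sign(π) = (−1)^{n − #cycles} = (−1)^{107−3} = (−1)^104 = +1.
Zolotarev: (53|107) = +1, matching the cycle-count sign.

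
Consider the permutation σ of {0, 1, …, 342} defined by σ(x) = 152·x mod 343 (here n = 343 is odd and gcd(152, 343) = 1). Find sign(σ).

-1

Start at x=257: 257 → 305 → 55 → 128 → 248 → 309 → 320 → … (one orbit).
Cycle type of π: 294 + 42 + 6 + 1; total 4 cycles.
n − c = 343 − 4 = 339; sign = (−1)^339 = -1.
Zolotarev: (152|343) = -1, matching the cycle-count sign.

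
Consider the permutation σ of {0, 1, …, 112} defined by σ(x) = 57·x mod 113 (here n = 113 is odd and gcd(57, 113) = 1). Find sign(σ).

+1

Start at x=56: 56 → 28 → 14 → 7 → 60 → 30 → 15 → … (one orbit).
Decompose π into cycles: lengths [28, 28, 28, 28, 1] (5 cycles, including the fixed point 0).
Σ(ℓ_i−1) = 113−5 = 108; sign = (−1)^108 = +1.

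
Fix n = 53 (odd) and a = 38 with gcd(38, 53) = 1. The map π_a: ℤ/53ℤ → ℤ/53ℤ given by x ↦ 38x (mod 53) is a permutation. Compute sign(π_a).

+1

Trace 25: π^k(25) = [25, 49, 7, 1, 38, 13, 17] for k=0..6.
Cycle type of π: 26×2 + 1; total 3 cycles.
Σ(ℓ_i−1) = 53−3 = 50; sign = (−1)^50 = +1.
Via Zolotarev, sign(π_{38}) = (38|53) = +1.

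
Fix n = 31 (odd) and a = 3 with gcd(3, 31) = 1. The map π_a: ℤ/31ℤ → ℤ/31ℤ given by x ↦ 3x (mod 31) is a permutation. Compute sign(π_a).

-1

Start at x=14: 14 → 11 → 2 → 6 → 18 → 23 → 7 → … (one orbit).
The orbit structure of x ↦ 3x mod 31: 2 orbits of sizes [30, 1].
With 2 cycles on 31 points, sign = (−1)^{31−2} = -1.
Via Zolotarev, sign(π_{3}) = (3|31) = -1.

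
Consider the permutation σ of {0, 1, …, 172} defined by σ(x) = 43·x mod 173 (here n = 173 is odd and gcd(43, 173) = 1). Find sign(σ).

Trace 29: π^k(29) = [29, 36, 164, 132, 140, 138, 52] for k=0..6.
Cycle lengths of π_43 on ℤ/173ℤ: [43, 43, 43, 43, 1]; 5 cycles in total.
5 cycles on 173: each ℓ→(−1)^(ℓ−1), product (−1)^168 = +1.

+1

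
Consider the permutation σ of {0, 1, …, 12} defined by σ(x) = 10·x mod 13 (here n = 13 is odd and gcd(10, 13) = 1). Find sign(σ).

+1

Orbit of 4 under x↦10x: [4, 1, 10, 9, 12, 3]… (length divides ord_13(10)).
π_10 has 3 disjoint cycles with lengths [6, 6, 1] on {0,…,12}.
sign(π) = (−1)^{n − #cycles} = (−1)^{13−3} = (−1)^10 = +1.
The Jacobi symbol (10|13) = +1 (Zolotarev) agrees.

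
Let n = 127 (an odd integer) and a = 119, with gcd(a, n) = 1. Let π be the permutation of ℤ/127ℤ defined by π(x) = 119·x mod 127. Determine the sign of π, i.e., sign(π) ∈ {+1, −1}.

-1

Trace 125: π^k(125) = [125, 16, 126, 8, 63, 4, 95] for k=0..6.
Cycle type of π: 14×9 + 1; total 10 cycles.
sign(π) = (−1)^{n − #cycles} = (−1)^{127−10} = (−1)^117 = -1.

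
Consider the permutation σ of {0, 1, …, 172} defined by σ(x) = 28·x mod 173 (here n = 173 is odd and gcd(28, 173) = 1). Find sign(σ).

-1

Orbit of 168 under x↦28x: [168, 33, 59, 95, 65, 90, 98]… (length divides ord_173(28)).
Cycle type of π: 172 + 1; total 2 cycles.
Σ(ℓ_i−1) = 173−2 = 171; sign = (−1)^171 = -1.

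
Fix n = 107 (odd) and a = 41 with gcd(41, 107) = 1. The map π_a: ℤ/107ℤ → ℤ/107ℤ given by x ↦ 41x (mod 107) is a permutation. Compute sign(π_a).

+1

Orbit of 37 under x↦41x: [37, 19, 30, 53, 33, 69, 47]… (length divides ord_107(41)).
3 cycles of lengths [53, 53, 1].
sign(π) = (−1)^{n − #cycles} = (−1)^{107−3} = (−1)^104 = +1.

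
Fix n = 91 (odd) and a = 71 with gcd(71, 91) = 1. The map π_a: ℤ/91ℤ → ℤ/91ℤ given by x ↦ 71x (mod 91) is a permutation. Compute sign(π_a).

-1

Orbit of 50 under x↦71x: [50, 1, 71, 36, 8, 22, 15]… (length divides ord_91(71)).
Decompose π into cycles: lengths [12, 12, 12, 12, 12, 12, 12, 1, 1, 1, 1, 1, 1, 1] (14 cycles, including the fixed point 0).
sign(π) = (−1)^{n − #cycles} = (−1)^{91−14} = (−1)^77 = -1.
Check: (71/91) = -1 by Zolotarev.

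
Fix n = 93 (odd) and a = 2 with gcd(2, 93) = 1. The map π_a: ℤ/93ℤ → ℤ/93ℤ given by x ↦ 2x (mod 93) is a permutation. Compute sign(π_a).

Trace 47: π^k(47) = [47, 1, 2, 4, 8, 16, 32] for k=0..6.
Cycle type of π: 10×6 + 5×6 + 2 + 1; total 14 cycles.
93 − 14 = 79 transpositions; sign(π) = (−1)^79 = -1.

-1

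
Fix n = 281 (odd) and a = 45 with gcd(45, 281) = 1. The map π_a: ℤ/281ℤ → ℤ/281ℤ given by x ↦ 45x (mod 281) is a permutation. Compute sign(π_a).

Trace 158: π^k(158) = [158, 85, 172, 153, 141, 163, 29] for k=0..6.
The orbit structure of x ↦ 45x mod 281: 5 orbits of sizes [70, 70, 70, 70, 1].
With 5 cycles on 281 points, sign = (−1)^{281−5} = +1.

+1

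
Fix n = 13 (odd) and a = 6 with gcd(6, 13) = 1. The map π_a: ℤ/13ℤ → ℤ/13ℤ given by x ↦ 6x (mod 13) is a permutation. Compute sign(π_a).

Start at x=12: 12 → 7 → 3 → 5 → 4 → 11 → 1 → … (one orbit).
The orbit structure of x ↦ 6x mod 13: 2 orbits of sizes [12, 1].
2 cycles on 13: each ℓ→(−1)^(ℓ−1), product (−1)^11 = -1.

-1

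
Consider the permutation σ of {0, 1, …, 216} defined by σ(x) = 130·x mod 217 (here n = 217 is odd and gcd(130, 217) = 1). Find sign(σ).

Orbit of 1 under x↦130x: [1, 130, 191, 92, 25, 212]… (length divides ord_217(130)).
38 cycles of lengths [6, 6, 6, 6, 6, 6, 6, 6, 6, 6, 6, 6, 6, 6, 6, 6, 6, 6, 6, 6, 6, 6, 6, 6, 6, 6, 6, 6, 6, 6, 6, 6, 6, 6, 6, 3, 3, 1].
n − c = 217 − 38 = 179; sign = (−1)^179 = -1.
(130|217)_J = -1 (Zolotarev's lemma cross-check).

-1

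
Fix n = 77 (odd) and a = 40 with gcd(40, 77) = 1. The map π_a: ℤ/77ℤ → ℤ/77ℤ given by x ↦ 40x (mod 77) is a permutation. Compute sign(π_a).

+1

Trace 60: π^k(60) = [60, 13, 58, 10, 15, 61, 53] for k=0..6.
Cycle lengths of π_40 on ℤ/77ℤ: [30, 30, 10, 6, 1]; 5 cycles in total.
With 5 cycles on 77 points, sign = (−1)^{77−5} = +1.
Zolotarev: (40|77) = +1, matching the cycle-count sign.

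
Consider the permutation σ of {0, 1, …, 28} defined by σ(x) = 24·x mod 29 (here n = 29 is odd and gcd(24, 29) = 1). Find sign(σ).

+1

Trace 16: π^k(16) = [16, 7, 23, 1, 24, 25, 20] for k=0..6.
π_24 has 5 disjoint cycles with lengths [7, 7, 7, 7, 1] on {0,…,28}.
With 5 cycles on 29 points, sign = (−1)^{29−5} = +1.
Via Zolotarev, sign(π_{24}) = (24|29) = +1.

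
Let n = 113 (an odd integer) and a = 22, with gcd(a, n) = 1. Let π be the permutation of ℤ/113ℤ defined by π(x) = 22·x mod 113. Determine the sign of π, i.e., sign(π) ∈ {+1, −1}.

+1

Orbit of 28 under x↦22x: [28, 51, 105, 50, 83, 18, 57]… (length divides ord_113(22)).
Decompose π into cycles: lengths [56, 56, 1] (3 cycles, including the fixed point 0).
113 − 3 = 110 transpositions; sign(π) = (−1)^110 = +1.
The Jacobi symbol (22|113) = +1 (Zolotarev) agrees.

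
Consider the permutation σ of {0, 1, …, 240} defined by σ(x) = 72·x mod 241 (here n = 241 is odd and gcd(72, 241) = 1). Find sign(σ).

Start at x=143: 143 → 174 → 237 → 194 → 231 → 3 → 216 → … (one orbit).
π_72 has 3 disjoint cycles with lengths [120, 120, 1] on {0,…,240}.
3 cycles on 241: each ℓ→(−1)^(ℓ−1), product (−1)^238 = +1.
The Jacobi symbol (72|241) = +1 (Zolotarev) agrees.

+1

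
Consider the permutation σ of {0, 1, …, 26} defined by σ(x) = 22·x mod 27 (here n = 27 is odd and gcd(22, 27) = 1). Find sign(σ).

+1

Start at x=19: 19 → 13 → 16 → 1 → 22 → 25 → 10 → … (one orbit).
Cycle type of π: 9×2 + 3×2 + 1×3; total 7 cycles.
7 cycles on 27: each ℓ→(−1)^(ℓ−1), product (−1)^20 = +1.
The Jacobi symbol (22|27) = +1 (Zolotarev) agrees.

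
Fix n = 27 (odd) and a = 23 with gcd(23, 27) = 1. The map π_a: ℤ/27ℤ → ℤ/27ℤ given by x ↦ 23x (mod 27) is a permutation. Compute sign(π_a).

Start at x=22: 22 → 20 → 1 → 23 → 16 → 17 → 13 → … (one orbit).
Decompose π into cycles: lengths [18, 6, 2, 1] (4 cycles, including the fixed point 0).
With 4 cycles on 27 points, sign = (−1)^{27−4} = -1.
Via Zolotarev, sign(π_{23}) = (23|27) = -1.

-1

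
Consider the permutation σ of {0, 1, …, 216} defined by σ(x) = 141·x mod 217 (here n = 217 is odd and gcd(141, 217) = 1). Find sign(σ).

Start at x=106: 106 → 190 → 99 → 71 → 29 → 183 → 197 → … (one orbit).
The orbit structure of x ↦ 141x mod 217: 14 orbits of sizes [30, 30, 30, 30, 30, 30, 30, 1, 1, 1, 1, 1, 1, 1].
217 − 14 = 203 transpositions; sign(π) = (−1)^203 = -1.

-1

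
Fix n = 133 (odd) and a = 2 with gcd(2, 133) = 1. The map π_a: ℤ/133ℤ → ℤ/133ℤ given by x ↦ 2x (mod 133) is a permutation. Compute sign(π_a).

-1

Orbit of 67 under x↦2x: [67, 1, 2, 4, 8, 16, 32]… (length divides ord_133(2)).
Decompose π into cycles: lengths [18, 18, 18, 18, 18, 18, 18, 3, 3, 1] (10 cycles, including the fixed point 0).
n − c = 133 − 10 = 123; sign = (−1)^123 = -1.
Zolotarev: (2|133) = -1, matching the cycle-count sign.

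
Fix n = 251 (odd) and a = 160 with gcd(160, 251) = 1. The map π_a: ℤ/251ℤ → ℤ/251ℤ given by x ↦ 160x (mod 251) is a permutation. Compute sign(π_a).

-1

Start at x=138: 138 → 243 → 226 → 16 → 50 → 219 → 151 → … (one orbit).
The orbit structure of x ↦ 160x mod 251: 6 orbits of sizes [50, 50, 50, 50, 50, 1].
n − c = 251 − 6 = 245; sign = (−1)^245 = -1.
(160|251)_J = -1 (Zolotarev's lemma cross-check).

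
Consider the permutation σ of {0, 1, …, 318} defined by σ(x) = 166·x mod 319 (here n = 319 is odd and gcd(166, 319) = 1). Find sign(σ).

-1

Trace 23: π^k(23) = [23, 309, 254, 56, 45, 133, 67] for k=0..6.
Cycle type of π: 28×11 + 1×11; total 22 cycles.
22 cycles on 319: each ℓ→(−1)^(ℓ−1), product (−1)^297 = -1.
The Jacobi symbol (166|319) = -1 (Zolotarev) agrees.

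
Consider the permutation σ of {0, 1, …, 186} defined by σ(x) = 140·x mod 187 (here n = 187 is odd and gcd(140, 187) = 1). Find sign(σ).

-1

Trace 140: π^k(140) = [140, 152, 149, 103, 21, 135, 13] for k=0..6.
π_140 has 14 disjoint cycles with lengths [20, 20, 20, 20, 20, 20, 20, 20, 10, 4, 4, 4, 4, 1] on {0,…,186}.
sign(π) = (−1)^{n − #cycles} = (−1)^{187−14} = (−1)^173 = -1.
(140|187)_J = -1 (Zolotarev's lemma cross-check).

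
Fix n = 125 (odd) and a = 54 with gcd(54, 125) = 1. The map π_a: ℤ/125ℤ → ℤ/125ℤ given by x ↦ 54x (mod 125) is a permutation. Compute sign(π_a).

Orbit of 76 under x↦54x: [76, 104, 116, 14, 6, 74, 121]… (length divides ord_125(54)).
The orbit structure of x ↦ 54x mod 125: 7 orbits of sizes [50, 50, 10, 10, 2, 2, 1].
With 7 cycles on 125 points, sign = (−1)^{125−7} = +1.

+1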